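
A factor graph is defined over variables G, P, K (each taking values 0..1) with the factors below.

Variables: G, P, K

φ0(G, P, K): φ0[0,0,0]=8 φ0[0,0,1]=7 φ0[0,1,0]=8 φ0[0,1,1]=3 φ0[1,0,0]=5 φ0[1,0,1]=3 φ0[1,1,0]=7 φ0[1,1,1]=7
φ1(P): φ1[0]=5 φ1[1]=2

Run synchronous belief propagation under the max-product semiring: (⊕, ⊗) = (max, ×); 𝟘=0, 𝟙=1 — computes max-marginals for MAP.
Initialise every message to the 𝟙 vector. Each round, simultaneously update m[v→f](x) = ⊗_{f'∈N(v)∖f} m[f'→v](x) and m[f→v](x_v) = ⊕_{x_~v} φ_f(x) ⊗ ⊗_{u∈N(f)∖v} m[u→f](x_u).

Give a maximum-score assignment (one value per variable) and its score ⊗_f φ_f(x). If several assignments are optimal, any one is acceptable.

assignment: (G=0, P=0, K=0); score = 40

init: all messages = 𝟙 over 2 values
r1 m[φ0→G] = [8, 7]
r1 m[φ0→P] = [8, 8]
r1 m[φ0→K] = [8, 7]
r1 m[φ1→P] = [5, 2]
r1 m[G→φ0] = [1, 1]
r1 m[P→φ0] = [1, 1]
r1 m[P→φ1] = [1, 1]
r1 m[K→φ0] = [1, 1]
r2 m[φ0→G] = [8, 7]
r2 m[φ0→P] = [8, 8]
r2 m[φ0→K] = [8, 7]
r2 m[φ1→P] = [5, 2]
r2 m[G→φ0] = [1, 1]
r2 m[P→φ0] = [5, 2]
r2 m[P→φ1] = [8, 8]
r2 m[K→φ0] = [1, 1]
r3 m[φ0→G] = [40, 25]
r3 m[φ0→P] = [8, 8]
r3 m[φ0→K] = [40, 35]
r3 m[φ1→P] = [5, 2]
r3 m[G→φ0] = [1, 1]
r3 m[P→φ0] = [5, 2]
r3 m[P→φ1] = [8, 8]
r3 m[K→φ0] = [1, 1]
r4 m[φ0→G] = [40, 25]
r4 m[φ0→P] = [8, 8]
r4 m[φ0→K] = [40, 35]
r4 m[φ1→P] = [5, 2]
r4 m[G→φ0] = [1, 1]
r4 m[P→φ0] = [5, 2]
r4 m[P→φ1] = [8, 8]
r4 m[K→φ0] = [1, 1]
fixed point reached at round 4
traceback from G: (G=0, P=0, K=0), score=40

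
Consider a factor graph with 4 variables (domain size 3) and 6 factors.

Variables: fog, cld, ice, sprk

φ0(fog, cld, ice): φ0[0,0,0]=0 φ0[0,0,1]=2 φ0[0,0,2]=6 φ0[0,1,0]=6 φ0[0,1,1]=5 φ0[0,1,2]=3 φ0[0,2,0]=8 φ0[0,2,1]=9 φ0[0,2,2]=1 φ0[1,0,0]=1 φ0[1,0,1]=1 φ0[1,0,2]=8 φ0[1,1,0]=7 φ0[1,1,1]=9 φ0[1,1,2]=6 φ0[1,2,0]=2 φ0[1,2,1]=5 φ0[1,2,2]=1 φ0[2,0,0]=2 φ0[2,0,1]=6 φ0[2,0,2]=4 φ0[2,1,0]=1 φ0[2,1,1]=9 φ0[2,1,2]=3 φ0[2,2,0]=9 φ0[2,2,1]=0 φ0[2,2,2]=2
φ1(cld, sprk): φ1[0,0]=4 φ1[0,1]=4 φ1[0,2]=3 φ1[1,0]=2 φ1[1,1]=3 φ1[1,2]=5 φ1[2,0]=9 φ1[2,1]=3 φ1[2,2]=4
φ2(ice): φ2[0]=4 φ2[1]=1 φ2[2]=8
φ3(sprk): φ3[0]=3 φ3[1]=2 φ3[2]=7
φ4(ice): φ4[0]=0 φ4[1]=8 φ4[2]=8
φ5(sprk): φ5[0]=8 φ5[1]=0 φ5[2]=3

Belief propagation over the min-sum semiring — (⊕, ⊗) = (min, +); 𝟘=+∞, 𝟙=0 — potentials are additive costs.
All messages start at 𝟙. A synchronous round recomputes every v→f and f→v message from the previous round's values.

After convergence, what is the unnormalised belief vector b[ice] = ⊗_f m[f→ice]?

b[ice] = [10, 14, 22]

init: all messages = 𝟙 over 3 values
r1 m[φ0→fog] = [0, 1, 0]
r1 m[φ0→cld] = [0, 1, 0]
r1 m[φ0→ice] = [0, 0, 1]
r1 m[φ1→cld] = [3, 2, 3]
r1 m[φ1→sprk] = [2, 3, 3]
r1 m[φ2→ice] = [4, 1, 8]
r1 m[φ3→sprk] = [3, 2, 7]
r1 m[φ4→ice] = [0, 8, 8]
r1 m[φ5→sprk] = [8, 0, 3]
r1 m[fog→φ0] = [0, 0, 0]
r1 m[cld→φ0] = [0, 0, 0]
r1 m[cld→φ1] = [0, 0, 0]
r1 m[ice→φ0] = [0, 0, 0]
r1 m[ice→φ2] = [0, 0, 0]
r1 m[ice→φ4] = [0, 0, 0]
r1 m[sprk→φ1] = [0, 0, 0]
r1 m[sprk→φ3] = [0, 0, 0]
r1 m[sprk→φ5] = [0, 0, 0]
r2 m[φ0→fog] = [0, 1, 0]
r2 m[φ0→cld] = [0, 1, 0]
r2 m[φ0→ice] = [0, 0, 1]
r2 m[φ1→cld] = [3, 2, 3]
r2 m[φ1→sprk] = [2, 3, 3]
r2 m[φ2→ice] = [4, 1, 8]
r2 m[φ3→sprk] = [3, 2, 7]
r2 m[φ4→ice] = [0, 8, 8]
r2 m[φ5→sprk] = [8, 0, 3]
r2 m[fog→φ0] = [0, 0, 0]
r2 m[cld→φ0] = [3, 2, 3]
r2 m[cld→φ1] = [0, 1, 0]
r2 m[ice→φ0] = [4, 9, 16]
r2 m[ice→φ2] = [0, 8, 9]
r2 m[ice→φ4] = [4, 1, 9]
r2 m[sprk→φ1] = [11, 2, 10]
r2 m[sprk→φ3] = [10, 3, 6]
r2 m[sprk→φ5] = [5, 5, 10]
r3 m[φ0→fog] = [7, 8, 7]
r3 m[φ0→cld] = [4, 5, 6]
r3 m[φ0→ice] = [3, 3, 4]
r3 m[φ1→cld] = [6, 5, 5]
r3 m[φ1→sprk] = [3, 3, 3]
r3 m[φ2→ice] = [4, 1, 8]
r3 m[φ3→sprk] = [3, 2, 7]
r3 m[φ4→ice] = [0, 8, 8]
r3 m[φ5→sprk] = [8, 0, 3]
r3 m[fog→φ0] = [0, 0, 0]
r3 m[cld→φ0] = [3, 2, 3]
r3 m[cld→φ1] = [0, 1, 0]
r3 m[ice→φ0] = [4, 9, 16]
r3 m[ice→φ2] = [0, 8, 9]
r3 m[ice→φ4] = [4, 1, 9]
r3 m[sprk→φ1] = [11, 2, 10]
r3 m[sprk→φ3] = [10, 3, 6]
r3 m[sprk→φ5] = [5, 5, 10]
r4 m[φ0→fog] = [7, 8, 7]
r4 m[φ0→cld] = [4, 5, 6]
r4 m[φ0→ice] = [3, 3, 4]
r4 m[φ1→cld] = [6, 5, 5]
r4 m[φ1→sprk] = [3, 3, 3]
r4 m[φ2→ice] = [4, 1, 8]
r4 m[φ3→sprk] = [3, 2, 7]
r4 m[φ4→ice] = [0, 8, 8]
r4 m[φ5→sprk] = [8, 0, 3]
r4 m[fog→φ0] = [0, 0, 0]
r4 m[cld→φ0] = [6, 5, 5]
r4 m[cld→φ1] = [4, 5, 6]
r4 m[ice→φ0] = [4, 9, 16]
r4 m[ice→φ2] = [3, 11, 12]
r4 m[ice→φ4] = [7, 4, 12]
r4 m[sprk→φ1] = [11, 2, 10]
r4 m[sprk→φ3] = [11, 3, 6]
r4 m[sprk→φ5] = [6, 5, 10]
r5 m[φ0→fog] = [10, 11, 10]
r5 m[φ0→cld] = [4, 5, 6]
r5 m[φ0→ice] = [6, 5, 6]
r5 m[φ1→cld] = [6, 5, 5]
r5 m[φ1→sprk] = [7, 8, 7]
r5 m[φ2→ice] = [4, 1, 8]
r5 m[φ3→sprk] = [3, 2, 7]
r5 m[φ4→ice] = [0, 8, 8]
r5 m[φ5→sprk] = [8, 0, 3]
r5 m[fog→φ0] = [0, 0, 0]
r5 m[cld→φ0] = [6, 5, 5]
r5 m[cld→φ1] = [4, 5, 6]
r5 m[ice→φ0] = [4, 9, 16]
r5 m[ice→φ2] = [3, 11, 12]
r5 m[ice→φ4] = [7, 4, 12]
r5 m[sprk→φ1] = [11, 2, 10]
r5 m[sprk→φ3] = [11, 3, 6]
r5 m[sprk→φ5] = [6, 5, 10]
r6 m[φ0→fog] = [10, 11, 10]
r6 m[φ0→cld] = [4, 5, 6]
r6 m[φ0→ice] = [6, 5, 6]
r6 m[φ1→cld] = [6, 5, 5]
r6 m[φ1→sprk] = [7, 8, 7]
r6 m[φ2→ice] = [4, 1, 8]
r6 m[φ3→sprk] = [3, 2, 7]
r6 m[φ4→ice] = [0, 8, 8]
r6 m[φ5→sprk] = [8, 0, 3]
r6 m[fog→φ0] = [0, 0, 0]
r6 m[cld→φ0] = [6, 5, 5]
r6 m[cld→φ1] = [4, 5, 6]
r6 m[ice→φ0] = [4, 9, 16]
r6 m[ice→φ2] = [6, 13, 14]
r6 m[ice→φ4] = [10, 6, 14]
r6 m[sprk→φ1] = [11, 2, 10]
r6 m[sprk→φ3] = [15, 8, 10]
r6 m[sprk→φ5] = [10, 10, 14]
r7 m[φ0→fog] = [10, 11, 10]
r7 m[φ0→cld] = [4, 5, 6]
r7 m[φ0→ice] = [6, 5, 6]
r7 m[φ1→cld] = [6, 5, 5]
r7 m[φ1→sprk] = [7, 8, 7]
r7 m[φ2→ice] = [4, 1, 8]
r7 m[φ3→sprk] = [3, 2, 7]
r7 m[φ4→ice] = [0, 8, 8]
r7 m[φ5→sprk] = [8, 0, 3]
r7 m[fog→φ0] = [0, 0, 0]
r7 m[cld→φ0] = [6, 5, 5]
r7 m[cld→φ1] = [4, 5, 6]
r7 m[ice→φ0] = [4, 9, 16]
r7 m[ice→φ2] = [6, 13, 14]
r7 m[ice→φ4] = [10, 6, 14]
r7 m[sprk→φ1] = [11, 2, 10]
r7 m[sprk→φ3] = [15, 8, 10]
r7 m[sprk→φ5] = [10, 10, 14]
fixed point reached at round 7
b[ice] = ⊗ incoming = [10, 14, 22]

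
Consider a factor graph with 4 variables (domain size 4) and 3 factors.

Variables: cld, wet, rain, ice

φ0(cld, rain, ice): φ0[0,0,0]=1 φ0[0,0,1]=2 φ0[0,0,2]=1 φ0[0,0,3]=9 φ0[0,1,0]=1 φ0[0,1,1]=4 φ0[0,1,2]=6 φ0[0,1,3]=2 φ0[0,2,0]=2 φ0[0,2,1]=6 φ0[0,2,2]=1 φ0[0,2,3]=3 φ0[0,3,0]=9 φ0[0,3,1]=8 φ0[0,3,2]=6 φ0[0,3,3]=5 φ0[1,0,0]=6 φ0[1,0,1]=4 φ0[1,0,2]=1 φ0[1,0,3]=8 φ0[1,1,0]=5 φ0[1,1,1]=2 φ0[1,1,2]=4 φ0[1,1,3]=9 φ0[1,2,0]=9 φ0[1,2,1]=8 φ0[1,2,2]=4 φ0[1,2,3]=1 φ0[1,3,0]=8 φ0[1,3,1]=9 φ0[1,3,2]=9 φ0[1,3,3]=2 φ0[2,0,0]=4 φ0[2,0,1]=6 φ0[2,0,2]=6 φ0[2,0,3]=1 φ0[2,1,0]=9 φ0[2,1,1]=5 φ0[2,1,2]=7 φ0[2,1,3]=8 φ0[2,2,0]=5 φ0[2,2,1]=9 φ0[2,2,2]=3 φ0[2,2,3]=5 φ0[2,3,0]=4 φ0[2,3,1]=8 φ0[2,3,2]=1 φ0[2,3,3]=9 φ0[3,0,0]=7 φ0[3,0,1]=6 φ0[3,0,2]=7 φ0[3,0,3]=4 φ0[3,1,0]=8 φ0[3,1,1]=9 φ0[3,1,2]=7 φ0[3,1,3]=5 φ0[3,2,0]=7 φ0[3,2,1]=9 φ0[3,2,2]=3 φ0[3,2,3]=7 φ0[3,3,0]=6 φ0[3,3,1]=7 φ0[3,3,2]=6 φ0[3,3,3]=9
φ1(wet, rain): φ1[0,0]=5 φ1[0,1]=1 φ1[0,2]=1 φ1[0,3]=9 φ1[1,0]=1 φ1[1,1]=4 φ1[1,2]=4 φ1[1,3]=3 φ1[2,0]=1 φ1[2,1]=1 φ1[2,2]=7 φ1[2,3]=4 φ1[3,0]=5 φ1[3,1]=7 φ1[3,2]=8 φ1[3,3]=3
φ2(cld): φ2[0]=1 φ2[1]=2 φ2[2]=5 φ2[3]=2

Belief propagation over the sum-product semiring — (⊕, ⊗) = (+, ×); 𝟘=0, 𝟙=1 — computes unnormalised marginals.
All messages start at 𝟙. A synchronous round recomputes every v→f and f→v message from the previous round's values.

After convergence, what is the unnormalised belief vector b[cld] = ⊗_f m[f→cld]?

init: all messages = 𝟙 over 4 values
r1 m[φ0→cld] = [66, 89, 90, 107]
r1 m[φ0→rain] = [73, 91, 82, 106]
r1 m[φ0→ice] = [91, 102, 72, 87]
r1 m[φ1→wet] = [16, 12, 13, 23]
r1 m[φ1→rain] = [12, 13, 20, 19]
r1 m[φ2→cld] = [1, 2, 5, 2]
r1 m[cld→φ0] = [1, 1, 1, 1]
r1 m[cld→φ2] = [1, 1, 1, 1]
r1 m[wet→φ1] = [1, 1, 1, 1]
r1 m[rain→φ0] = [1, 1, 1, 1]
r1 m[rain→φ1] = [1, 1, 1, 1]
r1 m[ice→φ0] = [1, 1, 1, 1]
r2 m[φ0→cld] = [66, 89, 90, 107]
r2 m[φ0→rain] = [73, 91, 82, 106]
r2 m[φ0→ice] = [91, 102, 72, 87]
r2 m[φ1→wet] = [16, 12, 13, 23]
r2 m[φ1→rain] = [12, 13, 20, 19]
r2 m[φ2→cld] = [1, 2, 5, 2]
r2 m[cld→φ0] = [1, 2, 5, 2]
r2 m[cld→φ2] = [66, 89, 90, 107]
r2 m[wet→φ1] = [1, 1, 1, 1]
r2 m[rain→φ0] = [12, 13, 20, 19]
r2 m[rain→φ1] = [73, 91, 82, 106]
r2 m[ice→φ0] = [1, 1, 1, 1]
r3 m[φ0→cld] = [1097, 1460, 1439, 1717]
r3 m[φ0→rain] = [184, 256, 218, 250]
r3 m[φ0→ice] = [3763, 4507, 2762, 3614]
r3 m[φ1→wet] = [1492, 1083, 1162, 1976]
r3 m[φ1→rain] = [12, 13, 20, 19]
r3 m[φ2→cld] = [1, 2, 5, 2]
r3 m[cld→φ0] = [1, 2, 5, 2]
r3 m[cld→φ2] = [66, 89, 90, 107]
r3 m[wet→φ1] = [1, 1, 1, 1]
r3 m[rain→φ0] = [12, 13, 20, 19]
r3 m[rain→φ1] = [73, 91, 82, 106]
r3 m[ice→φ0] = [1, 1, 1, 1]
r4 m[φ0→cld] = [1097, 1460, 1439, 1717]
r4 m[φ0→rain] = [184, 256, 218, 250]
r4 m[φ0→ice] = [3763, 4507, 2762, 3614]
r4 m[φ1→wet] = [1492, 1083, 1162, 1976]
r4 m[φ1→rain] = [12, 13, 20, 19]
r4 m[φ2→cld] = [1, 2, 5, 2]
r4 m[cld→φ0] = [1, 2, 5, 2]
r4 m[cld→φ2] = [1097, 1460, 1439, 1717]
r4 m[wet→φ1] = [1, 1, 1, 1]
r4 m[rain→φ0] = [12, 13, 20, 19]
r4 m[rain→φ1] = [184, 256, 218, 250]
r4 m[ice→φ0] = [1, 1, 1, 1]
r5 m[φ0→cld] = [1097, 1460, 1439, 1717]
r5 m[φ0→rain] = [184, 256, 218, 250]
r5 m[φ0→ice] = [3763, 4507, 2762, 3614]
r5 m[φ1→wet] = [3644, 2830, 2966, 5206]
r5 m[φ1→rain] = [12, 13, 20, 19]
r5 m[φ2→cld] = [1, 2, 5, 2]
r5 m[cld→φ0] = [1, 2, 5, 2]
r5 m[cld→φ2] = [1097, 1460, 1439, 1717]
r5 m[wet→φ1] = [1, 1, 1, 1]
r5 m[rain→φ0] = [12, 13, 20, 19]
r5 m[rain→φ1] = [184, 256, 218, 250]
r5 m[ice→φ0] = [1, 1, 1, 1]
r6 m[φ0→cld] = [1097, 1460, 1439, 1717]
r6 m[φ0→rain] = [184, 256, 218, 250]
r6 m[φ0→ice] = [3763, 4507, 2762, 3614]
r6 m[φ1→wet] = [3644, 2830, 2966, 5206]
r6 m[φ1→rain] = [12, 13, 20, 19]
r6 m[φ2→cld] = [1, 2, 5, 2]
r6 m[cld→φ0] = [1, 2, 5, 2]
r6 m[cld→φ2] = [1097, 1460, 1439, 1717]
r6 m[wet→φ1] = [1, 1, 1, 1]
r6 m[rain→φ0] = [12, 13, 20, 19]
r6 m[rain→φ1] = [184, 256, 218, 250]
r6 m[ice→φ0] = [1, 1, 1, 1]
fixed point reached at round 6
b[cld] = ⊗ incoming = [1097, 2920, 7195, 3434]

b[cld] = [1097, 2920, 7195, 3434]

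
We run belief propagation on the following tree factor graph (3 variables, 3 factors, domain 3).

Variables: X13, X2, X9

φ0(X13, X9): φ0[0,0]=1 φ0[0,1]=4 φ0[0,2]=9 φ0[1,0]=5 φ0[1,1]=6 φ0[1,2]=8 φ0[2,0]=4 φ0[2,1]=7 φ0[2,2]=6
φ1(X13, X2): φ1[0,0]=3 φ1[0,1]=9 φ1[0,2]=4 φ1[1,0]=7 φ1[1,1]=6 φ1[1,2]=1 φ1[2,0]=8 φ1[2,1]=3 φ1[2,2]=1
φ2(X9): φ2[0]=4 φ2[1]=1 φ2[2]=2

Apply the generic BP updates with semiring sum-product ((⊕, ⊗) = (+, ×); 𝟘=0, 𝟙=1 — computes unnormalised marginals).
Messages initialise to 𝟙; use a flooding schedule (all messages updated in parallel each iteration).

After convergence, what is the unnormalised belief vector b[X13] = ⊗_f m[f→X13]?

init: all messages = 𝟙 over 3 values
r1 m[φ0→X13] = [14, 19, 17]
r1 m[φ0→X9] = [10, 17, 23]
r1 m[φ1→X13] = [16, 14, 12]
r1 m[φ1→X2] = [18, 18, 6]
r1 m[φ2→X9] = [4, 1, 2]
r1 m[X13→φ0] = [1, 1, 1]
r1 m[X13→φ1] = [1, 1, 1]
r1 m[X2→φ1] = [1, 1, 1]
r1 m[X9→φ0] = [1, 1, 1]
r1 m[X9→φ2] = [1, 1, 1]
r2 m[φ0→X13] = [14, 19, 17]
r2 m[φ0→X9] = [10, 17, 23]
r2 m[φ1→X13] = [16, 14, 12]
r2 m[φ1→X2] = [18, 18, 6]
r2 m[φ2→X9] = [4, 1, 2]
r2 m[X13→φ0] = [16, 14, 12]
r2 m[X13→φ1] = [14, 19, 17]
r2 m[X2→φ1] = [1, 1, 1]
r2 m[X9→φ0] = [4, 1, 2]
r2 m[X9→φ2] = [10, 17, 23]
r3 m[φ0→X13] = [26, 42, 35]
r3 m[φ0→X9] = [134, 232, 328]
r3 m[φ1→X13] = [16, 14, 12]
r3 m[φ1→X2] = [311, 291, 92]
r3 m[φ2→X9] = [4, 1, 2]
r3 m[X13→φ0] = [16, 14, 12]
r3 m[X13→φ1] = [14, 19, 17]
r3 m[X2→φ1] = [1, 1, 1]
r3 m[X9→φ0] = [4, 1, 2]
r3 m[X9→φ2] = [10, 17, 23]
r4 m[φ0→X13] = [26, 42, 35]
r4 m[φ0→X9] = [134, 232, 328]
r4 m[φ1→X13] = [16, 14, 12]
r4 m[φ1→X2] = [311, 291, 92]
r4 m[φ2→X9] = [4, 1, 2]
r4 m[X13→φ0] = [16, 14, 12]
r4 m[X13→φ1] = [26, 42, 35]
r4 m[X2→φ1] = [1, 1, 1]
r4 m[X9→φ0] = [4, 1, 2]
r4 m[X9→φ2] = [134, 232, 328]
r5 m[φ0→X13] = [26, 42, 35]
r5 m[φ0→X9] = [134, 232, 328]
r5 m[φ1→X13] = [16, 14, 12]
r5 m[φ1→X2] = [652, 591, 181]
r5 m[φ2→X9] = [4, 1, 2]
r5 m[X13→φ0] = [16, 14, 12]
r5 m[X13→φ1] = [26, 42, 35]
r5 m[X2→φ1] = [1, 1, 1]
r5 m[X9→φ0] = [4, 1, 2]
r5 m[X9→φ2] = [134, 232, 328]
r6 m[φ0→X13] = [26, 42, 35]
r6 m[φ0→X9] = [134, 232, 328]
r6 m[φ1→X13] = [16, 14, 12]
r6 m[φ1→X2] = [652, 591, 181]
r6 m[φ2→X9] = [4, 1, 2]
r6 m[X13→φ0] = [16, 14, 12]
r6 m[X13→φ1] = [26, 42, 35]
r6 m[X2→φ1] = [1, 1, 1]
r6 m[X9→φ0] = [4, 1, 2]
r6 m[X9→φ2] = [134, 232, 328]
fixed point reached at round 6
b[X13] = ⊗ incoming = [416, 588, 420]

b[X13] = [416, 588, 420]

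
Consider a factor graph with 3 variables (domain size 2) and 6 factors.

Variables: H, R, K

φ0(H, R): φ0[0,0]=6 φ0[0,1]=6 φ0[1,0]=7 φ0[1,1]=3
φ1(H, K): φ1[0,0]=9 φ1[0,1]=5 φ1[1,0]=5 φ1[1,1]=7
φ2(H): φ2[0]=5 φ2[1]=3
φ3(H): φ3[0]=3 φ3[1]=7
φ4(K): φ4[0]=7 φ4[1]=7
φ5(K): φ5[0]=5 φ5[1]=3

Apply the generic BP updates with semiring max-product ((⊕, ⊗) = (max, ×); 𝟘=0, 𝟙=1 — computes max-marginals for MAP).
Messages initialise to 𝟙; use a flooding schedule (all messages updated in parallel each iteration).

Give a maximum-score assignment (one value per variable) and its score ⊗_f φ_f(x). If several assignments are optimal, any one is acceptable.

assignment: (H=0, R=0, K=0); score = 28350

init: all messages = 𝟙 over 2 values
r1 m[φ0→H] = [6, 7]
r1 m[φ0→R] = [7, 6]
r1 m[φ1→H] = [9, 7]
r1 m[φ1→K] = [9, 7]
r1 m[φ2→H] = [5, 3]
r1 m[φ3→H] = [3, 7]
r1 m[φ4→K] = [7, 7]
r1 m[φ5→K] = [5, 3]
r1 m[H→φ0] = [1, 1]
r1 m[H→φ1] = [1, 1]
r1 m[H→φ2] = [1, 1]
r1 m[H→φ3] = [1, 1]
r1 m[R→φ0] = [1, 1]
r1 m[K→φ1] = [1, 1]
r1 m[K→φ4] = [1, 1]
r1 m[K→φ5] = [1, 1]
r2 m[φ0→H] = [6, 7]
r2 m[φ0→R] = [7, 6]
r2 m[φ1→H] = [9, 7]
r2 m[φ1→K] = [9, 7]
r2 m[φ2→H] = [5, 3]
r2 m[φ3→H] = [3, 7]
r2 m[φ4→K] = [7, 7]
r2 m[φ5→K] = [5, 3]
r2 m[H→φ0] = [135, 147]
r2 m[H→φ1] = [90, 147]
r2 m[H→φ2] = [162, 343]
r2 m[H→φ3] = [270, 147]
r2 m[R→φ0] = [1, 1]
r2 m[K→φ1] = [35, 21]
r2 m[K→φ4] = [45, 21]
r2 m[K→φ5] = [63, 49]
r3 m[φ0→H] = [6, 7]
r3 m[φ0→R] = [1029, 810]
r3 m[φ1→H] = [315, 175]
r3 m[φ1→K] = [810, 1029]
r3 m[φ2→H] = [5, 3]
r3 m[φ3→H] = [3, 7]
r3 m[φ4→K] = [7, 7]
r3 m[φ5→K] = [5, 3]
r3 m[H→φ0] = [135, 147]
r3 m[H→φ1] = [90, 147]
r3 m[H→φ2] = [162, 343]
r3 m[H→φ3] = [270, 147]
r3 m[R→φ0] = [1, 1]
r3 m[K→φ1] = [35, 21]
r3 m[K→φ4] = [45, 21]
r3 m[K→φ5] = [63, 49]
r4 m[φ0→H] = [6, 7]
r4 m[φ0→R] = [1029, 810]
r4 m[φ1→H] = [315, 175]
r4 m[φ1→K] = [810, 1029]
r4 m[φ2→H] = [5, 3]
r4 m[φ3→H] = [3, 7]
r4 m[φ4→K] = [7, 7]
r4 m[φ5→K] = [5, 3]
r4 m[H→φ0] = [4725, 3675]
r4 m[H→φ1] = [90, 147]
r4 m[H→φ2] = [5670, 8575]
r4 m[H→φ3] = [9450, 3675]
r4 m[R→φ0] = [1, 1]
r4 m[K→φ1] = [35, 21]
r4 m[K→φ4] = [4050, 3087]
r4 m[K→φ5] = [5670, 7203]
r5 m[φ0→H] = [6, 7]
r5 m[φ0→R] = [28350, 28350]
r5 m[φ1→H] = [315, 175]
r5 m[φ1→K] = [810, 1029]
r5 m[φ2→H] = [5, 3]
r5 m[φ3→H] = [3, 7]
r5 m[φ4→K] = [7, 7]
r5 m[φ5→K] = [5, 3]
r5 m[H→φ0] = [4725, 3675]
r5 m[H→φ1] = [90, 147]
r5 m[H→φ2] = [5670, 8575]
r5 m[H→φ3] = [9450, 3675]
r5 m[R→φ0] = [1, 1]
r5 m[K→φ1] = [35, 21]
r5 m[K→φ4] = [4050, 3087]
r5 m[K→φ5] = [5670, 7203]
r6 m[φ0→H] = [6, 7]
r6 m[φ0→R] = [28350, 28350]
r6 m[φ1→H] = [315, 175]
r6 m[φ1→K] = [810, 1029]
r6 m[φ2→H] = [5, 3]
r6 m[φ3→H] = [3, 7]
r6 m[φ4→K] = [7, 7]
r6 m[φ5→K] = [5, 3]
r6 m[H→φ0] = [4725, 3675]
r6 m[H→φ1] = [90, 147]
r6 m[H→φ2] = [5670, 8575]
r6 m[H→φ3] = [9450, 3675]
r6 m[R→φ0] = [1, 1]
r6 m[K→φ1] = [35, 21]
r6 m[K→φ4] = [4050, 3087]
r6 m[K→φ5] = [5670, 7203]
fixed point reached at round 6
traceback from H: (H=0, R=0, K=0), score=28350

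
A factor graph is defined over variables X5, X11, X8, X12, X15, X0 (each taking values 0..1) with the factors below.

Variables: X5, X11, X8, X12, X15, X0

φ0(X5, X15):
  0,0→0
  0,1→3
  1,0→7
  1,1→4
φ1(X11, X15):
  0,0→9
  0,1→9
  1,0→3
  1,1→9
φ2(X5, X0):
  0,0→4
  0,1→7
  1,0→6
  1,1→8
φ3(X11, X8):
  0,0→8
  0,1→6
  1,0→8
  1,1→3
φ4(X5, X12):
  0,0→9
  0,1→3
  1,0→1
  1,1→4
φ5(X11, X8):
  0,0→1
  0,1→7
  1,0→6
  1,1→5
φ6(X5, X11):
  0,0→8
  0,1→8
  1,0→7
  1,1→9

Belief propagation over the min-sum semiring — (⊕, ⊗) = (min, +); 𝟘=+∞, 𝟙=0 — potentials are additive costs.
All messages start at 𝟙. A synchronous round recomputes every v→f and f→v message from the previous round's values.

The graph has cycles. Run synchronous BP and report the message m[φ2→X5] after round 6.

init: all messages = 𝟙 over 2 values
r1 m[φ0→X5] = [0, 4]
r1 m[φ0→X15] = [0, 3]
r1 m[φ1→X11] = [9, 3]
r1 m[φ1→X15] = [3, 9]
r1 m[φ2→X5] = [4, 6]
r1 m[φ2→X0] = [4, 7]
r1 m[φ3→X11] = [6, 3]
r1 m[φ3→X8] = [8, 3]
r1 m[φ4→X5] = [3, 1]
r1 m[φ4→X12] = [1, 3]
r1 m[φ5→X11] = [1, 5]
r1 m[φ5→X8] = [1, 5]
r1 m[φ6→X5] = [8, 7]
r1 m[φ6→X11] = [7, 8]
r1 m[X5→φ0] = [0, 0]
r1 m[X5→φ2] = [0, 0]
r1 m[X5→φ4] = [0, 0]
r1 m[X5→φ6] = [0, 0]
r1 m[X11→φ1] = [0, 0]
r1 m[X11→φ3] = [0, 0]
r1 m[X11→φ5] = [0, 0]
r1 m[X11→φ6] = [0, 0]
r1 m[X8→φ3] = [0, 0]
r1 m[X8→φ5] = [0, 0]
r1 m[X12→φ4] = [0, 0]
r1 m[X15→φ0] = [0, 0]
r1 m[X15→φ1] = [0, 0]
r1 m[X0→φ2] = [0, 0]
r2 m[φ0→X5] = [0, 4]
r2 m[φ0→X15] = [0, 3]
r2 m[φ1→X11] = [9, 3]
r2 m[φ1→X15] = [3, 9]
r2 m[φ2→X5] = [4, 6]
r2 m[φ2→X0] = [4, 7]
r2 m[φ3→X11] = [6, 3]
r2 m[φ3→X8] = [8, 3]
r2 m[φ4→X5] = [3, 1]
r2 m[φ4→X12] = [1, 3]
r2 m[φ5→X11] = [1, 5]
r2 m[φ5→X8] = [1, 5]
r2 m[φ6→X5] = [8, 7]
r2 m[φ6→X11] = [7, 8]
r2 m[X5→φ0] = [15, 14]
r2 m[X5→φ2] = [11, 12]
r2 m[X5→φ4] = [12, 17]
r2 m[X5→φ6] = [7, 11]
r2 m[X11→φ1] = [14, 16]
r2 m[X11→φ3] = [17, 16]
r2 m[X11→φ5] = [22, 14]
r2 m[X11→φ6] = [16, 11]
r2 m[X8→φ3] = [1, 5]
r2 m[X8→φ5] = [8, 3]
r2 m[X12→φ4] = [0, 0]
r2 m[X15→φ0] = [3, 9]
r2 m[X15→φ1] = [0, 3]
r2 m[X0→φ2] = [0, 0]
r3 m[φ0→X5] = [3, 10]
r3 m[φ0→X15] = [15, 18]
r3 m[φ1→X11] = [9, 3]
r3 m[φ1→X15] = [19, 23]
r3 m[φ2→X5] = [4, 6]
r3 m[φ2→X0] = [15, 18]
r3 m[φ3→X11] = [9, 8]
r3 m[φ3→X8] = [24, 19]
r3 m[φ4→X5] = [3, 1]
r3 m[φ4→X12] = [18, 15]
r3 m[φ5→X11] = [9, 8]
r3 m[φ5→X8] = [20, 19]
r3 m[φ6→X5] = [19, 20]
r3 m[φ6→X11] = [15, 15]
r3 m[X5→φ0] = [15, 14]
r3 m[X5→φ2] = [11, 12]
r3 m[X5→φ4] = [12, 17]
r3 m[X5→φ6] = [7, 11]
r3 m[X11→φ1] = [14, 16]
r3 m[X11→φ3] = [17, 16]
r3 m[X11→φ5] = [22, 14]
r3 m[X11→φ6] = [16, 11]
r3 m[X8→φ3] = [1, 5]
r3 m[X8→φ5] = [8, 3]
r3 m[X12→φ4] = [0, 0]
r3 m[X15→φ0] = [3, 9]
r3 m[X15→φ1] = [0, 3]
r3 m[X0→φ2] = [0, 0]
r4 m[φ0→X5] = [3, 10]
r4 m[φ0→X15] = [15, 18]
r4 m[φ1→X11] = [9, 3]
r4 m[φ1→X15] = [19, 23]
r4 m[φ2→X5] = [4, 6]
r4 m[φ2→X0] = [15, 18]
r4 m[φ3→X11] = [9, 8]
r4 m[φ3→X8] = [24, 19]
r4 m[φ4→X5] = [3, 1]
r4 m[φ4→X12] = [18, 15]
r4 m[φ5→X11] = [9, 8]
r4 m[φ5→X8] = [20, 19]
r4 m[φ6→X5] = [19, 20]
r4 m[φ6→X11] = [15, 15]
r4 m[X5→φ0] = [26, 27]
r4 m[X5→φ2] = [25, 31]
r4 m[X5→φ4] = [26, 36]
r4 m[X5→φ6] = [10, 17]
r4 m[X11→φ1] = [33, 31]
r4 m[X11→φ3] = [33, 26]
r4 m[X11→φ5] = [33, 26]
r4 m[X11→φ6] = [27, 19]
r4 m[X8→φ3] = [20, 19]
r4 m[X8→φ5] = [24, 19]
r4 m[X12→φ4] = [0, 0]
r4 m[X15→φ0] = [19, 23]
r4 m[X15→φ1] = [15, 18]
r4 m[X0→φ2] = [0, 0]
r5 m[φ0→X5] = [19, 26]
r5 m[φ0→X15] = [26, 29]
r5 m[φ1→X11] = [24, 18]
r5 m[φ1→X15] = [34, 40]
r5 m[φ2→X5] = [4, 6]
r5 m[φ2→X0] = [29, 32]
r5 m[φ3→X11] = [25, 22]
r5 m[φ3→X8] = [34, 29]
r5 m[φ4→X5] = [3, 1]
r5 m[φ4→X12] = [35, 29]
r5 m[φ5→X11] = [25, 24]
r5 m[φ5→X8] = [32, 31]
r5 m[φ6→X5] = [27, 28]
r5 m[φ6→X11] = [18, 18]
r5 m[X5→φ0] = [26, 27]
r5 m[X5→φ2] = [25, 31]
r5 m[X5→φ4] = [26, 36]
r5 m[X5→φ6] = [10, 17]
r5 m[X11→φ1] = [33, 31]
r5 m[X11→φ3] = [33, 26]
r5 m[X11→φ5] = [33, 26]
r5 m[X11→φ6] = [27, 19]
r5 m[X8→φ3] = [20, 19]
r5 m[X8→φ5] = [24, 19]
r5 m[X12→φ4] = [0, 0]
r5 m[X15→φ0] = [19, 23]
r5 m[X15→φ1] = [15, 18]
r5 m[X0→φ2] = [0, 0]
r6 m[φ0→X5] = [19, 26]
r6 m[φ0→X15] = [26, 29]
r6 m[φ1→X11] = [24, 18]
r6 m[φ1→X15] = [34, 40]
r6 m[φ2→X5] = [4, 6]
r6 m[φ2→X0] = [29, 32]
r6 m[φ3→X11] = [25, 22]
r6 m[φ3→X8] = [34, 29]
r6 m[φ4→X5] = [3, 1]
r6 m[φ4→X12] = [35, 29]
r6 m[φ5→X11] = [25, 24]
r6 m[φ5→X8] = [32, 31]
r6 m[φ6→X5] = [27, 28]
r6 m[φ6→X11] = [18, 18]
r6 m[X5→φ0] = [34, 35]
r6 m[X5→φ2] = [49, 55]
r6 m[X5→φ4] = [50, 60]
r6 m[X5→φ6] = [26, 33]
r6 m[X11→φ1] = [68, 64]
r6 m[X11→φ3] = [67, 60]
r6 m[X11→φ5] = [67, 58]
r6 m[X11→φ6] = [74, 64]
r6 m[X8→φ3] = [32, 31]
r6 m[X8→φ5] = [34, 29]
r6 m[X12→φ4] = [0, 0]
r6 m[X15→φ0] = [34, 40]
r6 m[X15→φ1] = [26, 29]
r6 m[X0→φ2] = [0, 0]

message @ round 6 = [4, 6]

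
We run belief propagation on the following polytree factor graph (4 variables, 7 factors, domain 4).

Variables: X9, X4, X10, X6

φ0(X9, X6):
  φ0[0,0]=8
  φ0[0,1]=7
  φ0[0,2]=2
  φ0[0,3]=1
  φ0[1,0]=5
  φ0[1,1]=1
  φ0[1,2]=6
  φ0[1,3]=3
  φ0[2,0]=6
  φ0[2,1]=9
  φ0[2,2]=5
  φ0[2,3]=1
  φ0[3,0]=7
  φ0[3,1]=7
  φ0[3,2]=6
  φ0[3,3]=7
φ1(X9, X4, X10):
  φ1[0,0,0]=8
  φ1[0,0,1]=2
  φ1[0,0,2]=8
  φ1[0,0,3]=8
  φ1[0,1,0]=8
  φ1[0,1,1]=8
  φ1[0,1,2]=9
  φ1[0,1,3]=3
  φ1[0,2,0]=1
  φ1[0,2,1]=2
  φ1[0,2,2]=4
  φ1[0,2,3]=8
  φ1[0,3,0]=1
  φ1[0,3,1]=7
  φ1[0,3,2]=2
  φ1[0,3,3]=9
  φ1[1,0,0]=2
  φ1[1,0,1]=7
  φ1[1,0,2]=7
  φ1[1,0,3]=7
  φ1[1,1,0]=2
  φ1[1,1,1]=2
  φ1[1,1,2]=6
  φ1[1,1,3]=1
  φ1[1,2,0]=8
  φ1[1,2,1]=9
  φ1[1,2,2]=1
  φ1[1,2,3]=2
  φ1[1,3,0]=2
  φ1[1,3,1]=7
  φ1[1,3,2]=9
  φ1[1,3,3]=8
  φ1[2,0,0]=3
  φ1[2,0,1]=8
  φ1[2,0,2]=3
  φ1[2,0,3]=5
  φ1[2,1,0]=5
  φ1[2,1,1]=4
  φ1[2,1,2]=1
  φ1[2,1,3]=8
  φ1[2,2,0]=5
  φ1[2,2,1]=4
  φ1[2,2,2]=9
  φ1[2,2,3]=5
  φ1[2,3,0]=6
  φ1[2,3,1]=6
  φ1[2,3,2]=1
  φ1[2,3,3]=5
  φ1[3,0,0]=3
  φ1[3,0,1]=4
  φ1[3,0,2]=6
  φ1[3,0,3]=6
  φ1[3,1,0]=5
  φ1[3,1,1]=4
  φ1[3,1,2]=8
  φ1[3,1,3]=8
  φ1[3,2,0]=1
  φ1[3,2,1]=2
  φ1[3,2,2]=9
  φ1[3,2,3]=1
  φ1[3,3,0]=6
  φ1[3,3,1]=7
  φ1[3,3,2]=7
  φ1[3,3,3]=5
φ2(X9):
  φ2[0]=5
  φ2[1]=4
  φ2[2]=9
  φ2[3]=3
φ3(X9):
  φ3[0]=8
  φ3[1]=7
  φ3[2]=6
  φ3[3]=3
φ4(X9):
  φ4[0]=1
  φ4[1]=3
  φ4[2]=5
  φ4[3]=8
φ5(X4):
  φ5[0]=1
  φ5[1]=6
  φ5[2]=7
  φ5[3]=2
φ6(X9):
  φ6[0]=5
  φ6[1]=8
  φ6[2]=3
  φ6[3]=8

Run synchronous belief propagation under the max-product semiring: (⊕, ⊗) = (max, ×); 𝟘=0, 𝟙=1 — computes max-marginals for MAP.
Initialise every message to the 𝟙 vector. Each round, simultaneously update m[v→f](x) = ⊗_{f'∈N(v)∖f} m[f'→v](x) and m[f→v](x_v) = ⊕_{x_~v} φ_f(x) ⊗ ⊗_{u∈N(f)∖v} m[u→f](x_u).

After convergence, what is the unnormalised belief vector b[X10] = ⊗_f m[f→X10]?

b[X10] = [255150, 254016, 459270, 349920]

init: all messages = 𝟙 over 4 values
r1 m[φ0→X9] = [8, 6, 9, 7]
r1 m[φ0→X6] = [8, 9, 6, 7]
r1 m[φ1→X9] = [9, 9, 9, 9]
r1 m[φ1→X4] = [8, 9, 9, 9]
r1 m[φ1→X10] = [8, 9, 9, 9]
r1 m[φ2→X9] = [5, 4, 9, 3]
r1 m[φ3→X9] = [8, 7, 6, 3]
r1 m[φ4→X9] = [1, 3, 5, 8]
r1 m[φ5→X4] = [1, 6, 7, 2]
r1 m[φ6→X9] = [5, 8, 3, 8]
r1 m[X9→φ0] = [1, 1, 1, 1]
r1 m[X9→φ1] = [1, 1, 1, 1]
r1 m[X9→φ2] = [1, 1, 1, 1]
r1 m[X9→φ3] = [1, 1, 1, 1]
r1 m[X9→φ4] = [1, 1, 1, 1]
r1 m[X9→φ6] = [1, 1, 1, 1]
r1 m[X4→φ1] = [1, 1, 1, 1]
r1 m[X4→φ5] = [1, 1, 1, 1]
r1 m[X10→φ1] = [1, 1, 1, 1]
r1 m[X6→φ0] = [1, 1, 1, 1]
r2 m[φ0→X9] = [8, 6, 9, 7]
r2 m[φ0→X6] = [8, 9, 6, 7]
r2 m[φ1→X9] = [9, 9, 9, 9]
r2 m[φ1→X4] = [8, 9, 9, 9]
r2 m[φ1→X10] = [8, 9, 9, 9]
r2 m[φ2→X9] = [5, 4, 9, 3]
r2 m[φ3→X9] = [8, 7, 6, 3]
r2 m[φ4→X9] = [1, 3, 5, 8]
r2 m[φ5→X4] = [1, 6, 7, 2]
r2 m[φ6→X9] = [5, 8, 3, 8]
r2 m[X9→φ0] = [1800, 6048, 7290, 5184]
r2 m[X9→φ1] = [1600, 4032, 7290, 4032]
r2 m[X9→φ2] = [2880, 9072, 7290, 12096]
r2 m[X9→φ3] = [1800, 5184, 10935, 12096]
r2 m[X9→φ4] = [14400, 12096, 13122, 4536]
r2 m[X9→φ6] = [2880, 4536, 21870, 4536]
r2 m[X4→φ1] = [1, 6, 7, 2]
r2 m[X4→φ5] = [8, 9, 9, 9]
r2 m[X10→φ1] = [1, 1, 1, 1]
r2 m[X6→φ0] = [1, 1, 1, 1]
r3 m[φ0→X9] = [8, 6, 9, 7]
r3 m[φ0→X6] = [43740, 65610, 36450, 36288]
r3 m[φ1→X9] = [56, 63, 63, 63]
r3 m[φ1→X4] = [58320, 58320, 65610, 43740]
r3 m[φ1→X10] = [255150, 254016, 459270, 349920]
r3 m[φ2→X9] = [5, 4, 9, 3]
r3 m[φ3→X9] = [8, 7, 6, 3]
r3 m[φ4→X9] = [1, 3, 5, 8]
r3 m[φ5→X4] = [1, 6, 7, 2]
r3 m[φ6→X9] = [5, 8, 3, 8]
r3 m[X9→φ0] = [1800, 6048, 7290, 5184]
r3 m[X9→φ1] = [1600, 4032, 7290, 4032]
r3 m[X9→φ2] = [2880, 9072, 7290, 12096]
r3 m[X9→φ3] = [1800, 5184, 10935, 12096]
r3 m[X9→φ4] = [14400, 12096, 13122, 4536]
r3 m[X9→φ6] = [2880, 4536, 21870, 4536]
r3 m[X4→φ1] = [1, 6, 7, 2]
r3 m[X4→φ5] = [8, 9, 9, 9]
r3 m[X10→φ1] = [1, 1, 1, 1]
r3 m[X6→φ0] = [1, 1, 1, 1]
r4 m[φ0→X9] = [8, 6, 9, 7]
r4 m[φ0→X6] = [43740, 65610, 36450, 36288]
r4 m[φ1→X9] = [56, 63, 63, 63]
r4 m[φ1→X4] = [58320, 58320, 65610, 43740]
r4 m[φ1→X10] = [255150, 254016, 459270, 349920]
r4 m[φ2→X9] = [5, 4, 9, 3]
r4 m[φ3→X9] = [8, 7, 6, 3]
r4 m[φ4→X9] = [1, 3, 5, 8]
r4 m[φ5→X4] = [1, 6, 7, 2]
r4 m[φ6→X9] = [5, 8, 3, 8]
r4 m[X9→φ0] = [11200, 42336, 51030, 36288]
r4 m[X9→φ1] = [1600, 4032, 7290, 4032]
r4 m[X9→φ2] = [17920, 63504, 51030, 84672]
r4 m[X9→φ3] = [11200, 36288, 76545, 84672]
r4 m[X9→φ4] = [89600, 84672, 91854, 31752]
r4 m[X9→φ6] = [17920, 31752, 153090, 31752]
r4 m[X4→φ1] = [1, 6, 7, 2]
r4 m[X4→φ5] = [58320, 58320, 65610, 43740]
r4 m[X10→φ1] = [1, 1, 1, 1]
r4 m[X6→φ0] = [1, 1, 1, 1]
r5 m[φ0→X9] = [8, 6, 9, 7]
r5 m[φ0→X6] = [306180, 459270, 255150, 254016]
r5 m[φ1→X9] = [56, 63, 63, 63]
r5 m[φ1→X4] = [58320, 58320, 65610, 43740]
r5 m[φ1→X10] = [255150, 254016, 459270, 349920]
r5 m[φ2→X9] = [5, 4, 9, 3]
r5 m[φ3→X9] = [8, 7, 6, 3]
r5 m[φ4→X9] = [1, 3, 5, 8]
r5 m[φ5→X4] = [1, 6, 7, 2]
r5 m[φ6→X9] = [5, 8, 3, 8]
r5 m[X9→φ0] = [11200, 42336, 51030, 36288]
r5 m[X9→φ1] = [1600, 4032, 7290, 4032]
r5 m[X9→φ2] = [17920, 63504, 51030, 84672]
r5 m[X9→φ3] = [11200, 36288, 76545, 84672]
r5 m[X9→φ4] = [89600, 84672, 91854, 31752]
r5 m[X9→φ6] = [17920, 31752, 153090, 31752]
r5 m[X4→φ1] = [1, 6, 7, 2]
r5 m[X4→φ5] = [58320, 58320, 65610, 43740]
r5 m[X10→φ1] = [1, 1, 1, 1]
r5 m[X6→φ0] = [1, 1, 1, 1]
r6 m[φ0→X9] = [8, 6, 9, 7]
r6 m[φ0→X6] = [306180, 459270, 255150, 254016]
r6 m[φ1→X9] = [56, 63, 63, 63]
r6 m[φ1→X4] = [58320, 58320, 65610, 43740]
r6 m[φ1→X10] = [255150, 254016, 459270, 349920]
r6 m[φ2→X9] = [5, 4, 9, 3]
r6 m[φ3→X9] = [8, 7, 6, 3]
r6 m[φ4→X9] = [1, 3, 5, 8]
r6 m[φ5→X4] = [1, 6, 7, 2]
r6 m[φ6→X9] = [5, 8, 3, 8]
r6 m[X9→φ0] = [11200, 42336, 51030, 36288]
r6 m[X9→φ1] = [1600, 4032, 7290, 4032]
r6 m[X9→φ2] = [17920, 63504, 51030, 84672]
r6 m[X9→φ3] = [11200, 36288, 76545, 84672]
r6 m[X9→φ4] = [89600, 84672, 91854, 31752]
r6 m[X9→φ6] = [17920, 31752, 153090, 31752]
r6 m[X4→φ1] = [1, 6, 7, 2]
r6 m[X4→φ5] = [58320, 58320, 65610, 43740]
r6 m[X10→φ1] = [1, 1, 1, 1]
r6 m[X6→φ0] = [1, 1, 1, 1]
fixed point reached at round 6
b[X10] = ⊗ incoming = [255150, 254016, 459270, 349920]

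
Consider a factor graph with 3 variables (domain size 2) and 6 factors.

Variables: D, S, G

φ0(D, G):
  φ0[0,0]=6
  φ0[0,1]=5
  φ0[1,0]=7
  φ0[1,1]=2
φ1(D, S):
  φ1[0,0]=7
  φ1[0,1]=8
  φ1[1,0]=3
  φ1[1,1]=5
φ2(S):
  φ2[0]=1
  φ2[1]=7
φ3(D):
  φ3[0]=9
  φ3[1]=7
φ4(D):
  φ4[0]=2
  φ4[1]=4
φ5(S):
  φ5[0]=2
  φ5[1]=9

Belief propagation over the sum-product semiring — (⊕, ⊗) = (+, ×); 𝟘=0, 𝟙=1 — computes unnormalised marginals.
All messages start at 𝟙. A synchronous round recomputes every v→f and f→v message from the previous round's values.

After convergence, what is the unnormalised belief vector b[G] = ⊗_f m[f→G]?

init: all messages = 𝟙 over 2 values
r1 m[φ0→D] = [11, 9]
r1 m[φ0→G] = [13, 7]
r1 m[φ1→D] = [15, 8]
r1 m[φ1→S] = [10, 13]
r1 m[φ2→S] = [1, 7]
r1 m[φ3→D] = [9, 7]
r1 m[φ4→D] = [2, 4]
r1 m[φ5→S] = [2, 9]
r1 m[D→φ0] = [1, 1]
r1 m[D→φ1] = [1, 1]
r1 m[D→φ3] = [1, 1]
r1 m[D→φ4] = [1, 1]
r1 m[S→φ1] = [1, 1]
r1 m[S→φ2] = [1, 1]
r1 m[S→φ5] = [1, 1]
r1 m[G→φ0] = [1, 1]
r2 m[φ0→D] = [11, 9]
r2 m[φ0→G] = [13, 7]
r2 m[φ1→D] = [15, 8]
r2 m[φ1→S] = [10, 13]
r2 m[φ2→S] = [1, 7]
r2 m[φ3→D] = [9, 7]
r2 m[φ4→D] = [2, 4]
r2 m[φ5→S] = [2, 9]
r2 m[D→φ0] = [270, 224]
r2 m[D→φ1] = [198, 252]
r2 m[D→φ3] = [330, 288]
r2 m[D→φ4] = [1485, 504]
r2 m[S→φ1] = [2, 63]
r2 m[S→φ2] = [20, 117]
r2 m[S→φ5] = [10, 91]
r2 m[G→φ0] = [1, 1]
r3 m[φ0→D] = [11, 9]
r3 m[φ0→G] = [3188, 1798]
r3 m[φ1→D] = [518, 321]
r3 m[φ1→S] = [2142, 2844]
r3 m[φ2→S] = [1, 7]
r3 m[φ3→D] = [9, 7]
r3 m[φ4→D] = [2, 4]
r3 m[φ5→S] = [2, 9]
r3 m[D→φ0] = [270, 224]
r3 m[D→φ1] = [198, 252]
r3 m[D→φ3] = [330, 288]
r3 m[D→φ4] = [1485, 504]
r3 m[S→φ1] = [2, 63]
r3 m[S→φ2] = [20, 117]
r3 m[S→φ5] = [10, 91]
r3 m[G→φ0] = [1, 1]
r4 m[φ0→D] = [11, 9]
r4 m[φ0→G] = [3188, 1798]
r4 m[φ1→D] = [518, 321]
r4 m[φ1→S] = [2142, 2844]
r4 m[φ2→S] = [1, 7]
r4 m[φ3→D] = [9, 7]
r4 m[φ4→D] = [2, 4]
r4 m[φ5→S] = [2, 9]
r4 m[D→φ0] = [9324, 8988]
r4 m[D→φ1] = [198, 252]
r4 m[D→φ3] = [11396, 11556]
r4 m[D→φ4] = [51282, 20223]
r4 m[S→φ1] = [2, 63]
r4 m[S→φ2] = [4284, 25596]
r4 m[S→φ5] = [2142, 19908]
r4 m[G→φ0] = [1, 1]
r5 m[φ0→D] = [11, 9]
r5 m[φ0→G] = [118860, 64596]
r5 m[φ1→D] = [518, 321]
r5 m[φ1→S] = [2142, 2844]
r5 m[φ2→S] = [1, 7]
r5 m[φ3→D] = [9, 7]
r5 m[φ4→D] = [2, 4]
r5 m[φ5→S] = [2, 9]
r5 m[D→φ0] = [9324, 8988]
r5 m[D→φ1] = [198, 252]
r5 m[D→φ3] = [11396, 11556]
r5 m[D→φ4] = [51282, 20223]
r5 m[S→φ1] = [2, 63]
r5 m[S→φ2] = [4284, 25596]
r5 m[S→φ5] = [2142, 19908]
r5 m[G→φ0] = [1, 1]
r6 m[φ0→D] = [11, 9]
r6 m[φ0→G] = [118860, 64596]
r6 m[φ1→D] = [518, 321]
r6 m[φ1→S] = [2142, 2844]
r6 m[φ2→S] = [1, 7]
r6 m[φ3→D] = [9, 7]
r6 m[φ4→D] = [2, 4]
r6 m[φ5→S] = [2, 9]
r6 m[D→φ0] = [9324, 8988]
r6 m[D→φ1] = [198, 252]
r6 m[D→φ3] = [11396, 11556]
r6 m[D→φ4] = [51282, 20223]
r6 m[S→φ1] = [2, 63]
r6 m[S→φ2] = [4284, 25596]
r6 m[S→φ5] = [2142, 19908]
r6 m[G→φ0] = [1, 1]
fixed point reached at round 6
b[G] = ⊗ incoming = [118860, 64596]

b[G] = [118860, 64596]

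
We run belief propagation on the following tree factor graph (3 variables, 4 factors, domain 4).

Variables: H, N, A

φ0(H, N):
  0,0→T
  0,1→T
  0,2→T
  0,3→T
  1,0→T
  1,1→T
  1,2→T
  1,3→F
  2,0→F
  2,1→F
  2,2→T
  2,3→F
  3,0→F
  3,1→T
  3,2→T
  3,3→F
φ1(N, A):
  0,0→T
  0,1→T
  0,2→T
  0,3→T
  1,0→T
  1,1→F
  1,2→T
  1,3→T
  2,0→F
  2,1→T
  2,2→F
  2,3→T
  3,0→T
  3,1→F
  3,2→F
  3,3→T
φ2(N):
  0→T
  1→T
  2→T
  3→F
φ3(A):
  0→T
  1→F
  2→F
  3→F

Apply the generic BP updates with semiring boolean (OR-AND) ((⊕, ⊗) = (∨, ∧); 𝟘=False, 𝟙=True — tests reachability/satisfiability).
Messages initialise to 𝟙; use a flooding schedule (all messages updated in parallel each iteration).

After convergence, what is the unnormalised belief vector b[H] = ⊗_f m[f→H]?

init: all messages = 𝟙 over 4 values
r1 m[φ0→H] = [T, T, T, T]
r1 m[φ0→N] = [T, T, T, T]
r1 m[φ1→N] = [T, T, T, T]
r1 m[φ1→A] = [T, T, T, T]
r1 m[φ2→N] = [T, T, T, F]
r1 m[φ3→A] = [T, F, F, F]
r1 m[H→φ0] = [T, T, T, T]
r1 m[N→φ0] = [T, T, T, T]
r1 m[N→φ1] = [T, T, T, T]
r1 m[N→φ2] = [T, T, T, T]
r1 m[A→φ1] = [T, T, T, T]
r1 m[A→φ3] = [T, T, T, T]
r2 m[φ0→H] = [T, T, T, T]
r2 m[φ0→N] = [T, T, T, T]
r2 m[φ1→N] = [T, T, T, T]
r2 m[φ1→A] = [T, T, T, T]
r2 m[φ2→N] = [T, T, T, F]
r2 m[φ3→A] = [T, F, F, F]
r2 m[H→φ0] = [T, T, T, T]
r2 m[N→φ0] = [T, T, T, F]
r2 m[N→φ1] = [T, T, T, F]
r2 m[N→φ2] = [T, T, T, T]
r2 m[A→φ1] = [T, F, F, F]
r2 m[A→φ3] = [T, T, T, T]
r3 m[φ0→H] = [T, T, T, T]
r3 m[φ0→N] = [T, T, T, T]
r3 m[φ1→N] = [T, T, F, T]
r3 m[φ1→A] = [T, T, T, T]
r3 m[φ2→N] = [T, T, T, F]
r3 m[φ3→A] = [T, F, F, F]
r3 m[H→φ0] = [T, T, T, T]
r3 m[N→φ0] = [T, T, T, F]
r3 m[N→φ1] = [T, T, T, F]
r3 m[N→φ2] = [T, T, T, T]
r3 m[A→φ1] = [T, F, F, F]
r3 m[A→φ3] = [T, T, T, T]
r4 m[φ0→H] = [T, T, T, T]
r4 m[φ0→N] = [T, T, T, T]
r4 m[φ1→N] = [T, T, F, T]
r4 m[φ1→A] = [T, T, T, T]
r4 m[φ2→N] = [T, T, T, F]
r4 m[φ3→A] = [T, F, F, F]
r4 m[H→φ0] = [T, T, T, T]
r4 m[N→φ0] = [T, T, F, F]
r4 m[N→φ1] = [T, T, T, F]
r4 m[N→φ2] = [T, T, F, T]
r4 m[A→φ1] = [T, F, F, F]
r4 m[A→φ3] = [T, T, T, T]
r5 m[φ0→H] = [T, T, F, T]
r5 m[φ0→N] = [T, T, T, T]
r5 m[φ1→N] = [T, T, F, T]
r5 m[φ1→A] = [T, T, T, T]
r5 m[φ2→N] = [T, T, T, F]
r5 m[φ3→A] = [T, F, F, F]
r5 m[H→φ0] = [T, T, T, T]
r5 m[N→φ0] = [T, T, F, F]
r5 m[N→φ1] = [T, T, T, F]
r5 m[N→φ2] = [T, T, F, T]
r5 m[A→φ1] = [T, F, F, F]
r5 m[A→φ3] = [T, T, T, T]
r6 m[φ0→H] = [T, T, F, T]
r6 m[φ0→N] = [T, T, T, T]
r6 m[φ1→N] = [T, T, F, T]
r6 m[φ1→A] = [T, T, T, T]
r6 m[φ2→N] = [T, T, T, F]
r6 m[φ3→A] = [T, F, F, F]
r6 m[H→φ0] = [T, T, T, T]
r6 m[N→φ0] = [T, T, F, F]
r6 m[N→φ1] = [T, T, T, F]
r6 m[N→φ2] = [T, T, F, T]
r6 m[A→φ1] = [T, F, F, F]
r6 m[A→φ3] = [T, T, T, T]
fixed point reached at round 6
b[H] = ⊗ incoming = [T, T, F, T]

b[H] = [T, T, F, T]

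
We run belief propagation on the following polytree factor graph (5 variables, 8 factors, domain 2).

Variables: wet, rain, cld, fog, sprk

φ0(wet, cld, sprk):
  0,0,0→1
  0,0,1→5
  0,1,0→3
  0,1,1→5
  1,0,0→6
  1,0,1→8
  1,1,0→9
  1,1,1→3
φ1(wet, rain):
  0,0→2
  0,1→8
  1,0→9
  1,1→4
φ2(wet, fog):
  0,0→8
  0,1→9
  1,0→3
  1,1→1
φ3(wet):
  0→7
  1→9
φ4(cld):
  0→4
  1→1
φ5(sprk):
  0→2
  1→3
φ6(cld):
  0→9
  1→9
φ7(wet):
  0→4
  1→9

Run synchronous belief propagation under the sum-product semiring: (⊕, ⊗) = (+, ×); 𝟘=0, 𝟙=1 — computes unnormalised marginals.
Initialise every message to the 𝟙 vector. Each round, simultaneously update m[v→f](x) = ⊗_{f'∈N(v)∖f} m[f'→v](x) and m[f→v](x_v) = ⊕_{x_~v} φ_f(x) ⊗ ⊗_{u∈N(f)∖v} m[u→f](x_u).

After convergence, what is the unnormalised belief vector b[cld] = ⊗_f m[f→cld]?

b[cld] = [8371872, 1923156]

init: all messages = 𝟙 over 2 values
r1 m[φ0→wet] = [14, 26]
r1 m[φ0→cld] = [20, 20]
r1 m[φ0→sprk] = [19, 21]
r1 m[φ1→wet] = [10, 13]
r1 m[φ1→rain] = [11, 12]
r1 m[φ2→wet] = [17, 4]
r1 m[φ2→fog] = [11, 10]
r1 m[φ3→wet] = [7, 9]
r1 m[φ4→cld] = [4, 1]
r1 m[φ5→sprk] = [2, 3]
r1 m[φ6→cld] = [9, 9]
r1 m[φ7→wet] = [4, 9]
r1 m[wet→φ0] = [1, 1]
r1 m[wet→φ1] = [1, 1]
r1 m[wet→φ2] = [1, 1]
r1 m[wet→φ3] = [1, 1]
r1 m[wet→φ7] = [1, 1]
r1 m[rain→φ1] = [1, 1]
r1 m[cld→φ0] = [1, 1]
r1 m[cld→φ4] = [1, 1]
r1 m[cld→φ6] = [1, 1]
r1 m[fog→φ2] = [1, 1]
r1 m[sprk→φ0] = [1, 1]
r1 m[sprk→φ5] = [1, 1]
r2 m[φ0→wet] = [14, 26]
r2 m[φ0→cld] = [20, 20]
r2 m[φ0→sprk] = [19, 21]
r2 m[φ1→wet] = [10, 13]
r2 m[φ1→rain] = [11, 12]
r2 m[φ2→wet] = [17, 4]
r2 m[φ2→fog] = [11, 10]
r2 m[φ3→wet] = [7, 9]
r2 m[φ4→cld] = [4, 1]
r2 m[φ5→sprk] = [2, 3]
r2 m[φ6→cld] = [9, 9]
r2 m[φ7→wet] = [4, 9]
r2 m[wet→φ0] = [4760, 4212]
r2 m[wet→φ1] = [6664, 8424]
r2 m[wet→φ2] = [3920, 27378]
r2 m[wet→φ3] = [9520, 12168]
r2 m[wet→φ7] = [16660, 12168]
r2 m[rain→φ1] = [1, 1]
r2 m[cld→φ0] = [36, 9]
r2 m[cld→φ4] = [180, 180]
r2 m[cld→φ6] = [80, 20]
r2 m[fog→φ2] = [1, 1]
r2 m[sprk→φ0] = [2, 3]
r2 m[sprk→φ5] = [19, 21]
r3 m[φ0→wet] = [801, 1539]
r3 m[φ0→cld] = [232552, 213684]
r3 m[φ0→sprk] = [1550844, 2397780]
r3 m[φ1→wet] = [10, 13]
r3 m[φ1→rain] = [89144, 87008]
r3 m[φ2→wet] = [17, 4]
r3 m[φ2→fog] = [113494, 62658]
r3 m[φ3→wet] = [7, 9]
r3 m[φ4→cld] = [4, 1]
r3 m[φ5→sprk] = [2, 3]
r3 m[φ6→cld] = [9, 9]
r3 m[φ7→wet] = [4, 9]
r3 m[wet→φ0] = [4760, 4212]
r3 m[wet→φ1] = [6664, 8424]
r3 m[wet→φ2] = [3920, 27378]
r3 m[wet→φ3] = [9520, 12168]
r3 m[wet→φ7] = [16660, 12168]
r3 m[rain→φ1] = [1, 1]
r3 m[cld→φ0] = [36, 9]
r3 m[cld→φ4] = [180, 180]
r3 m[cld→φ6] = [80, 20]
r3 m[fog→φ2] = [1, 1]
r3 m[sprk→φ0] = [2, 3]
r3 m[sprk→φ5] = [19, 21]
r4 m[φ0→wet] = [801, 1539]
r4 m[φ0→cld] = [232552, 213684]
r4 m[φ0→sprk] = [1550844, 2397780]
r4 m[φ1→wet] = [10, 13]
r4 m[φ1→rain] = [89144, 87008]
r4 m[φ2→wet] = [17, 4]
r4 m[φ2→fog] = [113494, 62658]
r4 m[φ3→wet] = [7, 9]
r4 m[φ4→cld] = [4, 1]
r4 m[φ5→sprk] = [2, 3]
r4 m[φ6→cld] = [9, 9]
r4 m[φ7→wet] = [4, 9]
r4 m[wet→φ0] = [4760, 4212]
r4 m[wet→φ1] = [381276, 498636]
r4 m[wet→φ2] = [224280, 1620567]
r4 m[wet→φ3] = [544680, 720252]
r4 m[wet→φ7] = [953190, 720252]
r4 m[rain→φ1] = [1, 1]
r4 m[cld→φ0] = [36, 9]
r4 m[cld→φ4] = [2092968, 1923156]
r4 m[cld→φ6] = [930208, 213684]
r4 m[fog→φ2] = [1, 1]
r4 m[sprk→φ0] = [2, 3]
r4 m[sprk→φ5] = [1550844, 2397780]
r5 m[φ0→wet] = [801, 1539]
r5 m[φ0→cld] = [232552, 213684]
r5 m[φ0→sprk] = [1550844, 2397780]
r5 m[φ1→wet] = [10, 13]
r5 m[φ1→rain] = [5250276, 5044752]
r5 m[φ2→wet] = [17, 4]
r5 m[φ2→fog] = [6655941, 3639087]
r5 m[φ3→wet] = [7, 9]
r5 m[φ4→cld] = [4, 1]
r5 m[φ5→sprk] = [2, 3]
r5 m[φ6→cld] = [9, 9]
r5 m[φ7→wet] = [4, 9]
r5 m[wet→φ0] = [4760, 4212]
r5 m[wet→φ1] = [381276, 498636]
r5 m[wet→φ2] = [224280, 1620567]
r5 m[wet→φ3] = [544680, 720252]
r5 m[wet→φ7] = [953190, 720252]
r5 m[rain→φ1] = [1, 1]
r5 m[cld→φ0] = [36, 9]
r5 m[cld→φ4] = [2092968, 1923156]
r5 m[cld→φ6] = [930208, 213684]
r5 m[fog→φ2] = [1, 1]
r5 m[sprk→φ0] = [2, 3]
r5 m[sprk→φ5] = [1550844, 2397780]
r6 m[φ0→wet] = [801, 1539]
r6 m[φ0→cld] = [232552, 213684]
r6 m[φ0→sprk] = [1550844, 2397780]
r6 m[φ1→wet] = [10, 13]
r6 m[φ1→rain] = [5250276, 5044752]
r6 m[φ2→wet] = [17, 4]
r6 m[φ2→fog] = [6655941, 3639087]
r6 m[φ3→wet] = [7, 9]
r6 m[φ4→cld] = [4, 1]
r6 m[φ5→sprk] = [2, 3]
r6 m[φ6→cld] = [9, 9]
r6 m[φ7→wet] = [4, 9]
r6 m[wet→φ0] = [4760, 4212]
r6 m[wet→φ1] = [381276, 498636]
r6 m[wet→φ2] = [224280, 1620567]
r6 m[wet→φ3] = [544680, 720252]
r6 m[wet→φ7] = [953190, 720252]
r6 m[rain→φ1] = [1, 1]
r6 m[cld→φ0] = [36, 9]
r6 m[cld→φ4] = [2092968, 1923156]
r6 m[cld→φ6] = [930208, 213684]
r6 m[fog→φ2] = [1, 1]
r6 m[sprk→φ0] = [2, 3]
r6 m[sprk→φ5] = [1550844, 2397780]
fixed point reached at round 6
b[cld] = ⊗ incoming = [8371872, 1923156]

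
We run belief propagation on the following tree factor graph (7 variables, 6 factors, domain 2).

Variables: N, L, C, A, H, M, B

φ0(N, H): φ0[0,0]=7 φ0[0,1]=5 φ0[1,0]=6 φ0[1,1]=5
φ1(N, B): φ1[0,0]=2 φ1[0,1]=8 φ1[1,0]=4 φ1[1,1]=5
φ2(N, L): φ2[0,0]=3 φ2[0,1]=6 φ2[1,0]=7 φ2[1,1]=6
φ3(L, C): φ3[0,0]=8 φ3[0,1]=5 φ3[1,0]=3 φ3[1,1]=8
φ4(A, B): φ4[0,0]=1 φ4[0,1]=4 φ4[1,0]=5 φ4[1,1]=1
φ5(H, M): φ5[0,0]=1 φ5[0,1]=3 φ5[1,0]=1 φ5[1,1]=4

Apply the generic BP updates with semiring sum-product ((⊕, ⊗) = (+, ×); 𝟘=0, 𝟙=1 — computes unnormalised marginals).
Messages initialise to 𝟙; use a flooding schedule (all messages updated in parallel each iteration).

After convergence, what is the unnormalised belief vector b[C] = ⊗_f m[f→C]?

b[C] = [293426, 372911]

init: all messages = 𝟙 over 2 values
r1 m[φ0→N] = [12, 11]
r1 m[φ0→H] = [13, 10]
r1 m[φ1→N] = [10, 9]
r1 m[φ1→B] = [6, 13]
r1 m[φ2→N] = [9, 13]
r1 m[φ2→L] = [10, 12]
r1 m[φ3→L] = [13, 11]
r1 m[φ3→C] = [11, 13]
r1 m[φ4→A] = [5, 6]
r1 m[φ4→B] = [6, 5]
r1 m[φ5→H] = [4, 5]
r1 m[φ5→M] = [2, 7]
r1 m[N→φ0] = [1, 1]
r1 m[N→φ1] = [1, 1]
r1 m[N→φ2] = [1, 1]
r1 m[L→φ2] = [1, 1]
r1 m[L→φ3] = [1, 1]
r1 m[C→φ3] = [1, 1]
r1 m[A→φ4] = [1, 1]
r1 m[H→φ0] = [1, 1]
r1 m[H→φ5] = [1, 1]
r1 m[M→φ5] = [1, 1]
r1 m[B→φ1] = [1, 1]
r1 m[B→φ4] = [1, 1]
r2 m[φ0→N] = [12, 11]
r2 m[φ0→H] = [13, 10]
r2 m[φ1→N] = [10, 9]
r2 m[φ1→B] = [6, 13]
r2 m[φ2→N] = [9, 13]
r2 m[φ2→L] = [10, 12]
r2 m[φ3→L] = [13, 11]
r2 m[φ3→C] = [11, 13]
r2 m[φ4→A] = [5, 6]
r2 m[φ4→B] = [6, 5]
r2 m[φ5→H] = [4, 5]
r2 m[φ5→M] = [2, 7]
r2 m[N→φ0] = [90, 117]
r2 m[N→φ1] = [108, 143]
r2 m[N→φ2] = [120, 99]
r2 m[L→φ2] = [13, 11]
r2 m[L→φ3] = [10, 12]
r2 m[C→φ3] = [1, 1]
r2 m[A→φ4] = [1, 1]
r2 m[H→φ0] = [4, 5]
r2 m[H→φ5] = [13, 10]
r2 m[M→φ5] = [1, 1]
r2 m[B→φ1] = [6, 5]
r2 m[B→φ4] = [6, 13]
r3 m[φ0→N] = [53, 49]
r3 m[φ0→H] = [1332, 1035]
r3 m[φ1→N] = [52, 49]
r3 m[φ1→B] = [788, 1579]
r3 m[φ2→N] = [105, 157]
r3 m[φ2→L] = [1053, 1314]
r3 m[φ3→L] = [13, 11]
r3 m[φ3→C] = [116, 146]
r3 m[φ4→A] = [58, 43]
r3 m[φ4→B] = [6, 5]
r3 m[φ5→H] = [4, 5]
r3 m[φ5→M] = [23, 79]
r3 m[N→φ0] = [90, 117]
r3 m[N→φ1] = [108, 143]
r3 m[N→φ2] = [120, 99]
r3 m[L→φ2] = [13, 11]
r3 m[L→φ3] = [10, 12]
r3 m[C→φ3] = [1, 1]
r3 m[A→φ4] = [1, 1]
r3 m[H→φ0] = [4, 5]
r3 m[H→φ5] = [13, 10]
r3 m[M→φ5] = [1, 1]
r3 m[B→φ1] = [6, 5]
r3 m[B→φ4] = [6, 13]
r4 m[φ0→N] = [53, 49]
r4 m[φ0→H] = [1332, 1035]
r4 m[φ1→N] = [52, 49]
r4 m[φ1→B] = [788, 1579]
r4 m[φ2→N] = [105, 157]
r4 m[φ2→L] = [1053, 1314]
r4 m[φ3→L] = [13, 11]
r4 m[φ3→C] = [116, 146]
r4 m[φ4→A] = [58, 43]
r4 m[φ4→B] = [6, 5]
r4 m[φ5→H] = [4, 5]
r4 m[φ5→M] = [23, 79]
r4 m[N→φ0] = [5460, 7693]
r4 m[N→φ1] = [5565, 7693]
r4 m[N→φ2] = [2756, 2401]
r4 m[L→φ2] = [13, 11]
r4 m[L→φ3] = [1053, 1314]
r4 m[C→φ3] = [1, 1]
r4 m[A→φ4] = [1, 1]
r4 m[H→φ0] = [4, 5]
r4 m[H→φ5] = [1332, 1035]
r4 m[M→φ5] = [1, 1]
r4 m[B→φ1] = [6, 5]
r4 m[B→φ4] = [788, 1579]
r5 m[φ0→N] = [53, 49]
r5 m[φ0→H] = [84378, 65765]
r5 m[φ1→N] = [52, 49]
r5 m[φ1→B] = [41902, 82985]
r5 m[φ2→N] = [105, 157]
r5 m[φ2→L] = [25075, 30942]
r5 m[φ3→L] = [13, 11]
r5 m[φ3→C] = [12366, 15777]
r5 m[φ4→A] = [7104, 5519]
r5 m[φ4→B] = [6, 5]
r5 m[φ5→H] = [4, 5]
r5 m[φ5→M] = [2367, 8136]
r5 m[N→φ0] = [5460, 7693]
r5 m[N→φ1] = [5565, 7693]
r5 m[N→φ2] = [2756, 2401]
r5 m[L→φ2] = [13, 11]
r5 m[L→φ3] = [1053, 1314]
r5 m[C→φ3] = [1, 1]
r5 m[A→φ4] = [1, 1]
r5 m[H→φ0] = [4, 5]
r5 m[H→φ5] = [1332, 1035]
r5 m[M→φ5] = [1, 1]
r5 m[B→φ1] = [6, 5]
r5 m[B→φ4] = [788, 1579]
r6 m[φ0→N] = [53, 49]
r6 m[φ0→H] = [84378, 65765]
r6 m[φ1→N] = [52, 49]
r6 m[φ1→B] = [41902, 82985]
r6 m[φ2→N] = [105, 157]
r6 m[φ2→L] = [25075, 30942]
r6 m[φ3→L] = [13, 11]
r6 m[φ3→C] = [12366, 15777]
r6 m[φ4→A] = [7104, 5519]
r6 m[φ4→B] = [6, 5]
r6 m[φ5→H] = [4, 5]
r6 m[φ5→M] = [2367, 8136]
r6 m[N→φ0] = [5460, 7693]
r6 m[N→φ1] = [5565, 7693]
r6 m[N→φ2] = [2756, 2401]
r6 m[L→φ2] = [13, 11]
r6 m[L→φ3] = [25075, 30942]
r6 m[C→φ3] = [1, 1]
r6 m[A→φ4] = [1, 1]
r6 m[H→φ0] = [4, 5]
r6 m[H→φ5] = [84378, 65765]
r6 m[M→φ5] = [1, 1]
r6 m[B→φ1] = [6, 5]
r6 m[B→φ4] = [41902, 82985]
r7 m[φ0→N] = [53, 49]
r7 m[φ0→H] = [84378, 65765]
r7 m[φ1→N] = [52, 49]
r7 m[φ1→B] = [41902, 82985]
r7 m[φ2→N] = [105, 157]
r7 m[φ2→L] = [25075, 30942]
r7 m[φ3→L] = [13, 11]
r7 m[φ3→C] = [293426, 372911]
r7 m[φ4→A] = [373842, 292495]
r7 m[φ4→B] = [6, 5]
r7 m[φ5→H] = [4, 5]
r7 m[φ5→M] = [150143, 516194]
r7 m[N→φ0] = [5460, 7693]
r7 m[N→φ1] = [5565, 7693]
r7 m[N→φ2] = [2756, 2401]
r7 m[L→φ2] = [13, 11]
r7 m[L→φ3] = [25075, 30942]
r7 m[C→φ3] = [1, 1]
r7 m[A→φ4] = [1, 1]
r7 m[H→φ0] = [4, 5]
r7 m[H→φ5] = [84378, 65765]
r7 m[M→φ5] = [1, 1]
r7 m[B→φ1] = [6, 5]
r7 m[B→φ4] = [41902, 82985]
r8 m[φ0→N] = [53, 49]
r8 m[φ0→H] = [84378, 65765]
r8 m[φ1→N] = [52, 49]
r8 m[φ1→B] = [41902, 82985]
r8 m[φ2→N] = [105, 157]
r8 m[φ2→L] = [25075, 30942]
r8 m[φ3→L] = [13, 11]
r8 m[φ3→C] = [293426, 372911]
r8 m[φ4→A] = [373842, 292495]
r8 m[φ4→B] = [6, 5]
r8 m[φ5→H] = [4, 5]
r8 m[φ5→M] = [150143, 516194]
r8 m[N→φ0] = [5460, 7693]
r8 m[N→φ1] = [5565, 7693]
r8 m[N→φ2] = [2756, 2401]
r8 m[L→φ2] = [13, 11]
r8 m[L→φ3] = [25075, 30942]
r8 m[C→φ3] = [1, 1]
r8 m[A→φ4] = [1, 1]
r8 m[H→φ0] = [4, 5]
r8 m[H→φ5] = [84378, 65765]
r8 m[M→φ5] = [1, 1]
r8 m[B→φ1] = [6, 5]
r8 m[B→φ4] = [41902, 82985]
fixed point reached at round 8
b[C] = ⊗ incoming = [293426, 372911]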